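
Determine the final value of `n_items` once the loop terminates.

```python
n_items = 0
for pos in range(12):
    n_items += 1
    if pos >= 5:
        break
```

Let's trace through this code step by step.

Initialize: n_items = 0
Entering loop: for pos in range(12):
After iteration 1: pos = 0, n_items = 1
After iteration 2: pos = 1, n_items = 2
After iteration 3: pos = 2, n_items = 3
After iteration 4: pos = 3, n_items = 4
After iteration 5: pos = 4, n_items = 5
After iteration 6: pos = 5, n_items = 6
Loop ends.

Final answer: 6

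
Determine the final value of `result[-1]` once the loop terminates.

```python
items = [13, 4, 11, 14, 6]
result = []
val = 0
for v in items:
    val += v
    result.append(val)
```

Let's trace through this code step by step.

Initialize: items = [13, 4, 11, 14, 6]
Initialize: result = []
Initialize: val = 0
Entering loop: for v in items:
After iteration 1: v = 13, result = [13], val = 13
After iteration 2: v = 4, result = [13, 17], val = 17
After iteration 3: v = 11, result = [13, 17, 28], val = 28
After iteration 4: v = 14, result = [13, 17, 28, 42], val = 42
After iteration 5: v = 6, result = [13, 17, 28, 42, 48], val = 48
Loop ends.
result[-1] = 48

Final answer: 48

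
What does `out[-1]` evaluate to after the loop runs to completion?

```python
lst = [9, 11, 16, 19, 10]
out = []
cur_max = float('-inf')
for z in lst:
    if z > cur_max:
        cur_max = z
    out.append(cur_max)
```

Let's trace through this code step by step.

Initialize: lst = [9, 11, 16, 19, 10]
Initialize: out = []
Initialize: cur_max = -inf
Entering loop: for z in lst:
After iteration 1: z = 9, out = [9], cur_max = 9
After iteration 2: z = 11, out = [9, 11], cur_max = 11
After iteration 3: z = 16, out = [9, 11, 16], cur_max = 16
After iteration 4: z = 19, out = [9, 11, 16, 19], cur_max = 19
After iteration 5: z = 10, out = [9, 11, 16, 19, 19], cur_max = 19
Loop ends.
out[-1] = 19

Final answer: 19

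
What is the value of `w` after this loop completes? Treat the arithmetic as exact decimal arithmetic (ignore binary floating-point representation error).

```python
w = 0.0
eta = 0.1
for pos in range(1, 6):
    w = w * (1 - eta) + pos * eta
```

Let's trace through this code step by step.

Initialize: w = 0.0
Initialize: eta = 0.1
Entering loop: for pos in range(1, 6):
After iteration 1: pos = 1, w = 0.1
After iteration 2: pos = 2, w = 0.29
After iteration 3: pos = 3, w = 0.561
After iteration 4: pos = 4, w = 0.9049
After iteration 5: pos = 5, w = 1.31441
Loop ends.

Final answer: 1.31441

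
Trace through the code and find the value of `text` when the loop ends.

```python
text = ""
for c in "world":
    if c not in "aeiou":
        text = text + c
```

Let's trace through this code step by step.

Initialize: text = ''
Entering loop: for c in "world":
After iteration 1: c = 'w', text = 'w'
After iteration 2: c = 'o', text = 'w'
After iteration 3: c = 'r', text = 'wr'
After iteration 4: c = 'l', text = 'wrl'
After iteration 5: c = 'd', text = 'wrld'
Loop ends.

Final answer: 'wrld'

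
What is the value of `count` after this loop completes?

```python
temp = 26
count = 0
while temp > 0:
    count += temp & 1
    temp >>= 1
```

Let's trace through this code step by step.

Initialize: temp = 26
Initialize: count = 0
Entering loop: while temp > 0:
After iteration 1: temp = 13, count = 0
After iteration 2: temp = 6, count = 1
After iteration 3: temp = 3, count = 1
After iteration 4: temp = 1, count = 2
After iteration 5: temp = 0, count = 3
Loop ends.

Final answer: 3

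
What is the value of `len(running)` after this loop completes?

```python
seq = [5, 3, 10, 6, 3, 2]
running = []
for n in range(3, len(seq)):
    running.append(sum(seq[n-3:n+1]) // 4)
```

Let's trace through this code step by step.

Initialize: seq = [5, 3, 10, 6, 3, 2]
Initialize: running = []
Entering loop: for n in range(3, len(seq)):
After iteration 1: n = 3, running = [6]
After iteration 2: n = 4, running = [6, 5]
After iteration 3: n = 5, running = [6, 5, 5]
Loop ends.
len(running) = 3

Final answer: 3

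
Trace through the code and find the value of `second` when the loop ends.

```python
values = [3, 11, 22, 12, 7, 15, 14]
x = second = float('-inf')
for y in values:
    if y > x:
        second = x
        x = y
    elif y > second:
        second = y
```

Let's trace through this code step by step.

Initialize: values = [3, 11, 22, 12, 7, 15, 14]
Initialize: x = -inf
Initialize: second = -inf
Entering loop: for y in values:
After iteration 1: y = 3, x = 3, second = -inf
After iteration 2: y = 11, x = 11, second = 3
After iteration 3: y = 22, x = 22, second = 11
After iteration 4: y = 12, x = 22, second = 12
After iteration 5: y = 7, x = 22, second = 12
After iteration 6: y = 15, x = 22, second = 15
After iteration 7: y = 14, x = 22, second = 15
Loop ends.

Final answer: 15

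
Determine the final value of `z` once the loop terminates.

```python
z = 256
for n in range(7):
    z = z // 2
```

Let's trace through this code step by step.

Initialize: z = 256
Entering loop: for n in range(7):
After iteration 1: n = 0, z = 128
After iteration 2: n = 1, z = 64
After iteration 3: n = 2, z = 32
After iteration 4: n = 3, z = 16
After iteration 5: n = 4, z = 8
After iteration 6: n = 5, z = 4
After iteration 7: n = 6, z = 2
Loop ends.

Final answer: 2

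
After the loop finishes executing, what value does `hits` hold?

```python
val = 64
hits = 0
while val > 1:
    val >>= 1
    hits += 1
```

Let's trace through this code step by step.

Initialize: val = 64
Initialize: hits = 0
Entering loop: while val > 1:
After iteration 1: val = 32, hits = 1
After iteration 2: val = 16, hits = 2
After iteration 3: val = 8, hits = 3
After iteration 4: val = 4, hits = 4
After iteration 5: val = 2, hits = 5
After iteration 6: val = 1, hits = 6
Loop ends.

Final answer: 6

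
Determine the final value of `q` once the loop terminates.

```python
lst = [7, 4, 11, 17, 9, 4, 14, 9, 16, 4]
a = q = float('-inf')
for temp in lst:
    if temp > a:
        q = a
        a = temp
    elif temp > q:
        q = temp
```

Let's trace through this code step by step.

Initialize: lst = [7, 4, 11, 17, 9, 4, 14, 9, 16, 4]
Initialize: a = -inf
Initialize: q = -inf
Entering loop: for temp in lst:
After iteration 1: temp = 7, a = 7, q = -inf
After iteration 2: temp = 4, a = 7, q = 4
After iteration 3: temp = 11, a = 11, q = 7
After iteration 4: temp = 17, a = 17, q = 11
After iteration 5: temp = 9, a = 17, q = 11
After iteration 6: temp = 4, a = 17, q = 11
After iteration 7: temp = 14, a = 17, q = 14
After iteration 8: temp = 9, a = 17, q = 14
After iteration 9: temp = 16, a = 17, q = 16
After iteration 10: temp = 4, a = 17, q = 16
Loop ends.

Final answer: 16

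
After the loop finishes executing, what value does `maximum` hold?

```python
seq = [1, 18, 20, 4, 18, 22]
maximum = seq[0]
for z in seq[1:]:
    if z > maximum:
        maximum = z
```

Let's trace through this code step by step.

Initialize: seq = [1, 18, 20, 4, 18, 22]
Initialize: maximum = 1
Entering loop: for z in seq[1:]:
After iteration 1: z = 18, maximum = 18
After iteration 2: z = 20, maximum = 20
After iteration 3: z = 4, maximum = 20
After iteration 4: z = 18, maximum = 20
After iteration 5: z = 22, maximum = 22
Loop ends.

Final answer: 22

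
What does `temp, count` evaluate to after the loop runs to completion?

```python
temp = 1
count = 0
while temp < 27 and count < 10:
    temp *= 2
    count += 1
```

Let's trace through this code step by step.

Initialize: temp = 1
Initialize: count = 0
Entering loop: while temp < 27 and count < 10:
After iteration 1: temp = 2, count = 1
After iteration 2: temp = 4, count = 2
After iteration 3: temp = 8, count = 3
After iteration 4: temp = 16, count = 4
After iteration 5: temp = 32, count = 5
Loop ends.

Final answer: 32, 5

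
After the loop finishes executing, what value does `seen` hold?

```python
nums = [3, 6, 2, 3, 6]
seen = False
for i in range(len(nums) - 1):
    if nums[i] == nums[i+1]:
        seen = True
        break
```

Let's trace through this code step by step.

Initialize: nums = [3, 6, 2, 3, 6]
Initialize: seen = False
Entering loop: for i in range(len(nums) - 1):
After iteration 1: i = 0, seen = False
After iteration 2: i = 1, seen = False
After iteration 3: i = 2, seen = False
After iteration 4: i = 3, seen = False
Loop ends.

Final answer: False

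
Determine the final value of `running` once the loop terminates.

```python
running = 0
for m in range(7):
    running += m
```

Let's trace through this code step by step.

Initialize: running = 0
Entering loop: for m in range(7):
After iteration 1: m = 0, running = 0
After iteration 2: m = 1, running = 1
After iteration 3: m = 2, running = 3
After iteration 4: m = 3, running = 6
After iteration 5: m = 4, running = 10
After iteration 6: m = 5, running = 15
After iteration 7: m = 6, running = 21
Loop ends.

Final answer: 21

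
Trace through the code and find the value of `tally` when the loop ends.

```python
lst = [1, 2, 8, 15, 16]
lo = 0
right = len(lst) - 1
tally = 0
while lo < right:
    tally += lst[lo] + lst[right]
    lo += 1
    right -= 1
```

Let's trace through this code step by step.

Initialize: lst = [1, 2, 8, 15, 16]
Initialize: lo = 0
Initialize: right = 4
Initialize: tally = 0
Entering loop: while lo < right:
After iteration 1: lo = 1, right = 3, tally = 17
After iteration 2: lo = 2, right = 2, tally = 34
Loop ends.

Final answer: 34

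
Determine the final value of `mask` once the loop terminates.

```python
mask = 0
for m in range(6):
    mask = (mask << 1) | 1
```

Let's trace through this code step by step.

Initialize: mask = 0
Entering loop: for m in range(6):
After iteration 1: m = 0, mask = 1
After iteration 2: m = 1, mask = 3
After iteration 3: m = 2, mask = 7
After iteration 4: m = 3, mask = 15
After iteration 5: m = 4, mask = 31
After iteration 6: m = 5, mask = 63
Loop ends.

Final answer: 63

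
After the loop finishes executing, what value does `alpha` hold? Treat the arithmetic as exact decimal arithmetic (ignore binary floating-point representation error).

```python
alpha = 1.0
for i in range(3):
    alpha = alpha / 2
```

Let's trace through this code step by step.

Initialize: alpha = 1.0
Entering loop: for i in range(3):
After iteration 1: i = 0, alpha = 0.5
After iteration 2: i = 1, alpha = 0.25
After iteration 3: i = 2, alpha = 0.125
Loop ends.

Final answer: 0.125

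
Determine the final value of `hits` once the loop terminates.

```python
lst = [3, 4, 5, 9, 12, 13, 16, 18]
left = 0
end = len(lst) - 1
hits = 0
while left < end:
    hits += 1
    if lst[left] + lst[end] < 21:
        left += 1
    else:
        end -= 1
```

Let's trace through this code step by step.

Initialize: lst = [3, 4, 5, 9, 12, 13, 16, 18]
Initialize: left = 0
Initialize: end = 7
Initialize: hits = 0
Entering loop: while left < end:
After iteration 1: left = 0, end = 6, hits = 1
After iteration 2: left = 1, end = 6, hits = 2
After iteration 3: left = 2, end = 6, hits = 3
After iteration 4: left = 2, end = 5, hits = 4
After iteration 5: left = 3, end = 5, hits = 5
After iteration 6: left = 3, end = 4, hits = 6
After iteration 7: left = 3, end = 3, hits = 7
Loop ends.

Final answer: 7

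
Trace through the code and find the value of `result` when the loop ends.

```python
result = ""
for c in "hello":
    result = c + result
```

Let's trace through this code step by step.

Initialize: result = ''
Entering loop: for c in "hello":
After iteration 1: c = 'h', result = 'h'
After iteration 2: c = 'e', result = 'eh'
After iteration 3: c = 'l', result = 'leh'
After iteration 4: c = 'l', result = 'lleh'
After iteration 5: c = 'o', result = 'olleh'
Loop ends.

Final answer: 'olleh'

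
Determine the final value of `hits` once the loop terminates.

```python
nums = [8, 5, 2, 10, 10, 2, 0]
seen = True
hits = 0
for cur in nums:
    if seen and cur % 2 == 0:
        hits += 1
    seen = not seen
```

Let's trace through this code step by step.

Initialize: nums = [8, 5, 2, 10, 10, 2, 0]
Initialize: seen = True
Initialize: hits = 0
Entering loop: for cur in nums:
After iteration 1: cur = 8, seen = False, hits = 1
After iteration 2: cur = 5, seen = True, hits = 1
After iteration 3: cur = 2, seen = False, hits = 2
After iteration 4: cur = 10, seen = True, hits = 2
After iteration 5: cur = 10, seen = False, hits = 3
After iteration 6: cur = 2, seen = True, hits = 3
After iteration 7: cur = 0, seen = False, hits = 4
Loop ends.

Final answer: 4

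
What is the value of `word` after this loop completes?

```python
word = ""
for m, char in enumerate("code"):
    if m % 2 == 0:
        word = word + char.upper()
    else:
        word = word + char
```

Let's trace through this code step by step.

Initialize: word = ''
Entering loop: for m, char in enumerate("code"):
After iteration 1: m = 0, char = 'c', word = 'C'
After iteration 2: m = 1, char = 'o', word = 'Co'
After iteration 3: m = 2, char = 'd', word = 'CoD'
After iteration 4: m = 3, char = 'e', word = 'CoDe'
Loop ends.

Final answer: 'CoDe'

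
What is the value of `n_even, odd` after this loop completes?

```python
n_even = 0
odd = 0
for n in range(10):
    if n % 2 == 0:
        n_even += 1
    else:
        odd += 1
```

Let's trace through this code step by step.

Initialize: n_even = 0
Initialize: odd = 0
Entering loop: for n in range(10):
After iteration 1: n = 0, n_even = 1, odd = 0
After iteration 2: n = 1, n_even = 1, odd = 1
After iteration 3: n = 2, n_even = 2, odd = 1
After iteration 4: n = 3, n_even = 2, odd = 2
After iteration 5: n = 4, n_even = 3, odd = 2
After iteration 6: n = 5, n_even = 3, odd = 3
After iteration 7: n = 6, n_even = 4, odd = 3
After iteration 8: n = 7, n_even = 4, odd = 4
After iteration 9: n = 8, n_even = 5, odd = 4
After iteration 10: n = 9, n_even = 5, odd = 5
Loop ends.

Final answer: 5, 5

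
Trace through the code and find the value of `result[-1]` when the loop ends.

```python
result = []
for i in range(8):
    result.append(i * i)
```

Let's trace through this code step by step.

Initialize: result = []
Entering loop: for i in range(8):
After iteration 1: i = 0, result = [0]
After iteration 2: i = 1, result = [0, 1]
After iteration 3: i = 2, result = [0, 1, 4]
After iteration 4: i = 3, result = [0, 1, 4, 9]
After iteration 5: i = 4, result = [0, 1, 4, 9, 16]
After iteration 6: i = 5, result = [0, 1, 4, 9, 16, 25]
After iteration 7: i = 6, result = [0, 1, 4, 9, 16, 25, 36]
After iteration 8: i = 7, result = [0, 1, 4, 9, 16, 25, 36, 49]
Loop ends.
result[-1] = 49

Final answer: 49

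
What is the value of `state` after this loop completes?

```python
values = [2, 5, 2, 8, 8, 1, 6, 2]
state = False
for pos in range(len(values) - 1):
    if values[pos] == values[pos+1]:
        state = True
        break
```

Let's trace through this code step by step.

Initialize: values = [2, 5, 2, 8, 8, 1, 6, 2]
Initialize: state = False
Entering loop: for pos in range(len(values) - 1):
After iteration 1: pos = 0, state = False
After iteration 2: pos = 1, state = False
After iteration 3: pos = 2, state = False
After iteration 4: pos = 3, state = True
Loop ends.

Final answer: True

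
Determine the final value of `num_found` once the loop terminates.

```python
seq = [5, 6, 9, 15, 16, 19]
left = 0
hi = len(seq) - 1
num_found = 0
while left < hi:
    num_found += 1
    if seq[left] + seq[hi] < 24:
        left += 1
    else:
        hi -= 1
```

Let's trace through this code step by step.

Initialize: seq = [5, 6, 9, 15, 16, 19]
Initialize: left = 0
Initialize: hi = 5
Initialize: num_found = 0
Entering loop: while left < hi:
After iteration 1: left = 0, hi = 4, num_found = 1
After iteration 2: left = 1, hi = 4, num_found = 2
After iteration 3: left = 2, hi = 4, num_found = 3
After iteration 4: left = 2, hi = 3, num_found = 4
After iteration 5: left = 2, hi = 2, num_found = 5
Loop ends.

Final answer: 5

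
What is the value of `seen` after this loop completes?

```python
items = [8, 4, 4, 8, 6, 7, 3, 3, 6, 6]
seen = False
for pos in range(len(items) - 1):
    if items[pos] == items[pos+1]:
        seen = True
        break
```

Let's trace through this code step by step.

Initialize: items = [8, 4, 4, 8, 6, 7, 3, 3, 6, 6]
Initialize: seen = False
Entering loop: for pos in range(len(items) - 1):
After iteration 1: pos = 0, seen = False
After iteration 2: pos = 1, seen = True
Loop ends.

Final answer: True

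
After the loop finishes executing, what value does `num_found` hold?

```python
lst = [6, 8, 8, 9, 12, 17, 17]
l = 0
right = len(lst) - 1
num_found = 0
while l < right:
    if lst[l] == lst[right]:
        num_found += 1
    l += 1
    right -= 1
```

Let's trace through this code step by step.

Initialize: lst = [6, 8, 8, 9, 12, 17, 17]
Initialize: l = 0
Initialize: right = 6
Initialize: num_found = 0
Entering loop: while l < right:
After iteration 1: l = 1, right = 5, num_found = 0
After iteration 2: l = 2, right = 4, num_found = 0
After iteration 3: l = 3, right = 3, num_found = 0
Loop ends.

Final answer: 0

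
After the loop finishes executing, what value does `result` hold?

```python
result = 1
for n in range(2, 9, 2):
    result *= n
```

Let's trace through this code step by step.

Initialize: result = 1
Entering loop: for n in range(2, 9, 2):
After iteration 1: n = 2, result = 2
After iteration 2: n = 4, result = 8
After iteration 3: n = 6, result = 48
After iteration 4: n = 8, result = 384
Loop ends.

Final answer: 384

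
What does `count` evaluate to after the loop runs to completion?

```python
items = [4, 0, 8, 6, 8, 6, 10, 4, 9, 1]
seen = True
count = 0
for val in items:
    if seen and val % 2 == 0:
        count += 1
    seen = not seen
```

Let's trace through this code step by step.

Initialize: items = [4, 0, 8, 6, 8, 6, 10, 4, 9, 1]
Initialize: seen = True
Initialize: count = 0
Entering loop: for val in items:
After iteration 1: val = 4, seen = False, count = 1
After iteration 2: val = 0, seen = True, count = 1
After iteration 3: val = 8, seen = False, count = 2
After iteration 4: val = 6, seen = True, count = 2
After iteration 5: val = 8, seen = False, count = 3
After iteration 6: val = 6, seen = True, count = 3
After iteration 7: val = 10, seen = False, count = 4
After iteration 8: val = 4, seen = True, count = 4
After iteration 9: val = 9, seen = False, count = 4
After iteration 10: val = 1, seen = True, count = 4
Loop ends.

Final answer: 4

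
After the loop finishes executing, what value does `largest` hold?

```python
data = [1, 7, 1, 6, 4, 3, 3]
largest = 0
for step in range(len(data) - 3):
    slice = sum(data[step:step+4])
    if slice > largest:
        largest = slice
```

Let's trace through this code step by step.

Initialize: data = [1, 7, 1, 6, 4, 3, 3]
Initialize: largest = 0
Entering loop: for step in range(len(data) - 3):
After iteration 1: step = 0, largest = 15, slice = 15
After iteration 2: step = 1, largest = 18, slice = 18
After iteration 3: step = 2, largest = 18, slice = 14
After iteration 4: step = 3, largest = 18, slice = 16
Loop ends.

Final answer: 18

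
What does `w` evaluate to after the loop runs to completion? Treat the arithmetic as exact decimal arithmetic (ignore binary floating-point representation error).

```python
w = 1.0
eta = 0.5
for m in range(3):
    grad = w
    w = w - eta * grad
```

Let's trace through this code step by step.

Initialize: w = 1.0
Initialize: eta = 0.5
Entering loop: for m in range(3):
After iteration 1: m = 0, w = 0.5, grad = 1.0
After iteration 2: m = 1, w = 0.25, grad = 0.5
After iteration 3: m = 2, w = 0.125, grad = 0.25
Loop ends.

Final answer: 0.125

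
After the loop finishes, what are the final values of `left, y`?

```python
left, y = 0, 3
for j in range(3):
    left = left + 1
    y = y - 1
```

Let's trace through this code step by step.

Initialize: left = 0
Initialize: y = 3
Entering loop: for j in range(3):
After iteration 1: j = 0, left = 1, y = 2
After iteration 2: j = 1, left = 2, y = 1
After iteration 3: j = 2, left = 3, y = 0
Loop ends.

Final answer: 3, 0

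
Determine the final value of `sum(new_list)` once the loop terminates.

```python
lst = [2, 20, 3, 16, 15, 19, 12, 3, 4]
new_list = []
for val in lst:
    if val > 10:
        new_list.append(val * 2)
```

Let's trace through this code step by step.

Initialize: lst = [2, 20, 3, 16, 15, 19, 12, 3, 4]
Initialize: new_list = []
Entering loop: for val in lst:
After iteration 1: val = 2, new_list = []
After iteration 2: val = 20, new_list = [40]
After iteration 3: val = 3, new_list = [40]
After iteration 4: val = 16, new_list = [40, 32]
After iteration 5: val = 15, new_list = [40, 32, 30]
After iteration 6: val = 19, new_list = [40, 32, 30, 38]
After iteration 7: val = 12, new_list = [40, 32, 30, 38, 24]
After iteration 8: val = 3, new_list = [40, 32, 30, 38, 24]
After iteration 9: val = 4, new_list = [40, 32, 30, 38, 24]
Loop ends.
sum(new_list) = 164

Final answer: 164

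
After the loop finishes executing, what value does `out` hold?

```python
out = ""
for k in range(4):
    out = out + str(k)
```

Let's trace through this code step by step.

Initialize: out = ''
Entering loop: for k in range(4):
After iteration 1: k = 0, out = '0'
After iteration 2: k = 1, out = '01'
After iteration 3: k = 2, out = '012'
After iteration 4: k = 3, out = '0123'
Loop ends.

Final answer: '0123'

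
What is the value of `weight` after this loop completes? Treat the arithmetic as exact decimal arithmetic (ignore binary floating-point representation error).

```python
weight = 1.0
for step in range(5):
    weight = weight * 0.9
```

Let's trace through this code step by step.

Initialize: weight = 1.0
Entering loop: for step in range(5):
After iteration 1: step = 0, weight = 0.9
After iteration 2: step = 1, weight = 0.81
After iteration 3: step = 2, weight = 0.729
After iteration 4: step = 3, weight = 0.6561
After iteration 5: step = 4, weight = 0.59049
Loop ends.

Final answer: 0.59049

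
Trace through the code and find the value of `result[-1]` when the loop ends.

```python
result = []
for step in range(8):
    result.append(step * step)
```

Let's trace through this code step by step.

Initialize: result = []
Entering loop: for step in range(8):
After iteration 1: step = 0, result = [0]
After iteration 2: step = 1, result = [0, 1]
After iteration 3: step = 2, result = [0, 1, 4]
After iteration 4: step = 3, result = [0, 1, 4, 9]
After iteration 5: step = 4, result = [0, 1, 4, 9, 16]
After iteration 6: step = 5, result = [0, 1, 4, 9, 16, 25]
After iteration 7: step = 6, result = [0, 1, 4, 9, 16, 25, 36]
After iteration 8: step = 7, result = [0, 1, 4, 9, 16, 25, 36, 49]
Loop ends.
result[-1] = 49

Final answer: 49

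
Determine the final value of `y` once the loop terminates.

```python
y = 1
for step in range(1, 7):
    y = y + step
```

Let's trace through this code step by step.

Initialize: y = 1
Entering loop: for step in range(1, 7):
After iteration 1: step = 1, y = 2
After iteration 2: step = 2, y = 4
After iteration 3: step = 3, y = 7
After iteration 4: step = 4, y = 11
After iteration 5: step = 5, y = 16
After iteration 6: step = 6, y = 22
Loop ends.

Final answer: 22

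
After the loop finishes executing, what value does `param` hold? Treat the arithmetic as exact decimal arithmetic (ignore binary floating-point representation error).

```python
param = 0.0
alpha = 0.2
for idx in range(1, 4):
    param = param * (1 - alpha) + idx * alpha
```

Let's trace through this code step by step.

Initialize: param = 0.0
Initialize: alpha = 0.2
Entering loop: for idx in range(1, 4):
After iteration 1: idx = 1, param = 0.2
After iteration 2: idx = 2, param = 0.56
After iteration 3: idx = 3, param = 1.048
Loop ends.

Final answer: 1.048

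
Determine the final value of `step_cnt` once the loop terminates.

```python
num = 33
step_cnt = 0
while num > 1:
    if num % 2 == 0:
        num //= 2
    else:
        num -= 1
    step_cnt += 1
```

Let's trace through this code step by step.

Initialize: num = 33
Initialize: step_cnt = 0
Entering loop: while num > 1:
After iteration 1: num = 32, step_cnt = 1
After iteration 2: num = 16, step_cnt = 2
After iteration 3: num = 8, step_cnt = 3
After iteration 4: num = 4, step_cnt = 4
After iteration 5: num = 2, step_cnt = 5
After iteration 6: num = 1, step_cnt = 6
Loop ends.

Final answer: 6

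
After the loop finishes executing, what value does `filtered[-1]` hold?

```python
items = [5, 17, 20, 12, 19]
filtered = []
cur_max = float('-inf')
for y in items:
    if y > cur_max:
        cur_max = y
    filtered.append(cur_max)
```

Let's trace through this code step by step.

Initialize: items = [5, 17, 20, 12, 19]
Initialize: filtered = []
Initialize: cur_max = -inf
Entering loop: for y in items:
After iteration 1: y = 5, filtered = [5], cur_max = 5
After iteration 2: y = 17, filtered = [5, 17], cur_max = 17
After iteration 3: y = 20, filtered = [5, 17, 20], cur_max = 20
After iteration 4: y = 12, filtered = [5, 17, 20, 20], cur_max = 20
After iteration 5: y = 19, filtered = [5, 17, 20, 20, 20], cur_max = 20
Loop ends.
filtered[-1] = 20

Final answer: 20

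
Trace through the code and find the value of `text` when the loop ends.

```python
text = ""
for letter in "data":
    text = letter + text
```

Let's trace through this code step by step.

Initialize: text = ''
Entering loop: for letter in "data":
After iteration 1: letter = 'd', text = 'd'
After iteration 2: letter = 'a', text = 'ad'
After iteration 3: letter = 't', text = 'tad'
After iteration 4: letter = 'a', text = 'atad'
Loop ends.

Final answer: 'atad'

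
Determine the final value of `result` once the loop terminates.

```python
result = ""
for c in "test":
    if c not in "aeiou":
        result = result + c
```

Let's trace through this code step by step.

Initialize: result = ''
Entering loop: for c in "test":
After iteration 1: c = 't', result = 't'
After iteration 2: c = 'e', result = 't'
After iteration 3: c = 's', result = 'ts'
After iteration 4: c = 't', result = 'tst'
Loop ends.

Final answer: 'tst'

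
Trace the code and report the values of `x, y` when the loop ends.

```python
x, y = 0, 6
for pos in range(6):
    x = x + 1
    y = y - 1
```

Let's trace through this code step by step.

Initialize: x = 0
Initialize: y = 6
Entering loop: for pos in range(6):
After iteration 1: pos = 0, x = 1, y = 5
After iteration 2: pos = 1, x = 2, y = 4
After iteration 3: pos = 2, x = 3, y = 3
After iteration 4: pos = 3, x = 4, y = 2
After iteration 5: pos = 4, x = 5, y = 1
After iteration 6: pos = 5, x = 6, y = 0
Loop ends.

Final answer: 6, 0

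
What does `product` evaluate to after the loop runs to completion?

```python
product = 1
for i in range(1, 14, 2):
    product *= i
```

Let's trace through this code step by step.

Initialize: product = 1
Entering loop: for i in range(1, 14, 2):
After iteration 1: i = 1, product = 1
After iteration 2: i = 3, product = 3
After iteration 3: i = 5, product = 15
After iteration 4: i = 7, product = 105
After iteration 5: i = 9, product = 945
After iteration 6: i = 11, product = 10395
After iteration 7: i = 13, product = 135135
Loop ends.

Final answer: 135135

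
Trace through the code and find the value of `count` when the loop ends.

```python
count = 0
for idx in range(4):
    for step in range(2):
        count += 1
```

Let's trace through this code step by step.

Initialize: count = 0
Entering loop: for idx in range(4):
After iteration 1: idx = 0, count = 2
After iteration 2: idx = 1, count = 4
After iteration 3: idx = 2, count = 6
After iteration 4: idx = 3, count = 8
Loop ends.

Final answer: 8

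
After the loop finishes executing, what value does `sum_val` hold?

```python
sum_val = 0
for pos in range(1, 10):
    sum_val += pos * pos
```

Let's trace through this code step by step.

Initialize: sum_val = 0
Entering loop: for pos in range(1, 10):
After iteration 1: pos = 1, sum_val = 1
After iteration 2: pos = 2, sum_val = 5
After iteration 3: pos = 3, sum_val = 14
After iteration 4: pos = 4, sum_val = 30
After iteration 5: pos = 5, sum_val = 55
After iteration 6: pos = 6, sum_val = 91
After iteration 7: pos = 7, sum_val = 140
After iteration 8: pos = 8, sum_val = 204
After iteration 9: pos = 9, sum_val = 285
Loop ends.

Final answer: 285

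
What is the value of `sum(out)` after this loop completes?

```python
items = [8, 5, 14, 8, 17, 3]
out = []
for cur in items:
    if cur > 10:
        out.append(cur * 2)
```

Let's trace through this code step by step.

Initialize: items = [8, 5, 14, 8, 17, 3]
Initialize: out = []
Entering loop: for cur in items:
After iteration 1: cur = 8, out = []
After iteration 2: cur = 5, out = []
After iteration 3: cur = 14, out = [28]
After iteration 4: cur = 8, out = [28]
After iteration 5: cur = 17, out = [28, 34]
After iteration 6: cur = 3, out = [28, 34]
Loop ends.
sum(out) = 62

Final answer: 62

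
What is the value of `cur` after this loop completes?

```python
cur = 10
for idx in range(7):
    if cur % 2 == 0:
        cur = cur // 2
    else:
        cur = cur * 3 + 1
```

Let's trace through this code step by step.

Initialize: cur = 10
Entering loop: for idx in range(7):
After iteration 1: idx = 0, cur = 5
After iteration 2: idx = 1, cur = 16
After iteration 3: idx = 2, cur = 8
After iteration 4: idx = 3, cur = 4
After iteration 5: idx = 4, cur = 2
After iteration 6: idx = 5, cur = 1
After iteration 7: idx = 6, cur = 4
Loop ends.

Final answer: 4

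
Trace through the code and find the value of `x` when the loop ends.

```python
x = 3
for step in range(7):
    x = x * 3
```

Let's trace through this code step by step.

Initialize: x = 3
Entering loop: for step in range(7):
After iteration 1: step = 0, x = 9
After iteration 2: step = 1, x = 27
After iteration 3: step = 2, x = 81
After iteration 4: step = 3, x = 243
After iteration 5: step = 4, x = 729
After iteration 6: step = 5, x = 2187
After iteration 7: step = 6, x = 6561
Loop ends.

Final answer: 6561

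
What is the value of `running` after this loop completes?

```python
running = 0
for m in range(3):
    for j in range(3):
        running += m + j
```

Let's trace through this code step by step.

Initialize: running = 0
Entering loop: for m in range(3):
After iteration 1: m = 0, running = 3
After iteration 2: m = 1, running = 9
After iteration 3: m = 2, running = 18
Loop ends.

Final answer: 18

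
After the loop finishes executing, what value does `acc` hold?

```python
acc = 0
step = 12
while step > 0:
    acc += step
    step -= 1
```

Let's trace through this code step by step.

Initialize: acc = 0
Initialize: step = 12
Entering loop: while step > 0:
After iteration 1: acc = 12, step = 11
After iteration 2: acc = 23, step = 10
After iteration 3: acc = 33, step = 9
After iteration 4: acc = 42, step = 8
After iteration 5: acc = 50, step = 7
After iteration 6: acc = 57, step = 6
After iteration 7: acc = 63, step = 5
After iteration 8: acc = 68, step = 4
After iteration 9: acc = 72, step = 3
After iteration 10: acc = 75, step = 2
After iteration 11: acc = 77, step = 1
After iteration 12: acc = 78, step = 0
Loop ends.

Final answer: 78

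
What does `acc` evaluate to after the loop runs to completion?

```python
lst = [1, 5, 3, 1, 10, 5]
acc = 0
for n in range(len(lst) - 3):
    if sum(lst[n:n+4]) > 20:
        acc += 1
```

Let's trace through this code step by step.

Initialize: lst = [1, 5, 3, 1, 10, 5]
Initialize: acc = 0
Entering loop: for n in range(len(lst) - 3):
After iteration 1: n = 0, acc = 0
After iteration 2: n = 1, acc = 0
After iteration 3: n = 2, acc = 0
Loop ends.

Final answer: 0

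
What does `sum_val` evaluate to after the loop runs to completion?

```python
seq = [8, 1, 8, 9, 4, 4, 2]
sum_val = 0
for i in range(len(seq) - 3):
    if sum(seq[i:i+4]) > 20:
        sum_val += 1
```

Let's trace through this code step by step.

Initialize: seq = [8, 1, 8, 9, 4, 4, 2]
Initialize: sum_val = 0
Entering loop: for i in range(len(seq) - 3):
After iteration 1: i = 0, sum_val = 1
After iteration 2: i = 1, sum_val = 2
After iteration 3: i = 2, sum_val = 3
After iteration 4: i = 3, sum_val = 3
Loop ends.

Final answer: 3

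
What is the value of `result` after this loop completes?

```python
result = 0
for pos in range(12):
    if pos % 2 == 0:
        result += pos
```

Let's trace through this code step by step.

Initialize: result = 0
Entering loop: for pos in range(12):
After iteration 1: pos = 0, result = 0
After iteration 2: pos = 1, result = 0
After iteration 3: pos = 2, result = 2
After iteration 4: pos = 3, result = 2
After iteration 5: pos = 4, result = 6
After iteration 6: pos = 5, result = 6
After iteration 7: pos = 6, result = 12
After iteration 8: pos = 7, result = 12
After iteration 9: pos = 8, result = 20
After iteration 10: pos = 9, result = 20
After iteration 11: pos = 10, result = 30
After iteration 12: pos = 11, result = 30
Loop ends.

Final answer: 30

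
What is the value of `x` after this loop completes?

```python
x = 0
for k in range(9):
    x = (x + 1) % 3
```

Let's trace through this code step by step.

Initialize: x = 0
Entering loop: for k in range(9):
After iteration 1: k = 0, x = 1
After iteration 2: k = 1, x = 2
After iteration 3: k = 2, x = 0
After iteration 4: k = 3, x = 1
After iteration 5: k = 4, x = 2
After iteration 6: k = 5, x = 0
After iteration 7: k = 6, x = 1
After iteration 8: k = 7, x = 2
After iteration 9: k = 8, x = 0
Loop ends.

Final answer: 0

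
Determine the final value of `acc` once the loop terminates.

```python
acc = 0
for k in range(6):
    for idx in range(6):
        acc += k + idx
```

Let's trace through this code step by step.

Initialize: acc = 0
Entering loop: for k in range(6):
After iteration 1: k = 0, acc = 15
After iteration 2: k = 1, acc = 36
After iteration 3: k = 2, acc = 63
After iteration 4: k = 3, acc = 96
After iteration 5: k = 4, acc = 135
After iteration 6: k = 5, acc = 180
Loop ends.

Final answer: 180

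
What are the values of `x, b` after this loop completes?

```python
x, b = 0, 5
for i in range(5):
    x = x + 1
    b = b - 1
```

Let's trace through this code step by step.

Initialize: x = 0
Initialize: b = 5
Entering loop: for i in range(5):
After iteration 1: i = 0, x = 1, b = 4
After iteration 2: i = 1, x = 2, b = 3
After iteration 3: i = 2, x = 3, b = 2
After iteration 4: i = 3, x = 4, b = 1
After iteration 5: i = 4, x = 5, b = 0
Loop ends.

Final answer: 5, 0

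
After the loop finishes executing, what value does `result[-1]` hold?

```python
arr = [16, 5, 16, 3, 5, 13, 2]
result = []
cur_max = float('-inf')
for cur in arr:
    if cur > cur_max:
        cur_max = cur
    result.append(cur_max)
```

Let's trace through this code step by step.

Initialize: arr = [16, 5, 16, 3, 5, 13, 2]
Initialize: result = []
Initialize: cur_max = -inf
Entering loop: for cur in arr:
After iteration 1: cur = 16, result = [16], cur_max = 16
After iteration 2: cur = 5, result = [16, 16], cur_max = 16
After iteration 3: cur = 16, result = [16, 16, 16], cur_max = 16
After iteration 4: cur = 3, result = [16, 16, 16, 16], cur_max = 16
After iteration 5: cur = 5, result = [16, 16, 16, 16, 16], cur_max = 16
After iteration 6: cur = 13, result = [16, 16, 16, 16, 16, 16], cur_max = 16
After iteration 7: cur = 2, result = [16, 16, 16, 16, 16, 16, 16], cur_max = 16
Loop ends.
result[-1] = 16

Final answer: 16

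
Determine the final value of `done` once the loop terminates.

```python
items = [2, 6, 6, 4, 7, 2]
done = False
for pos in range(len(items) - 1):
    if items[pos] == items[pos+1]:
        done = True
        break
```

Let's trace through this code step by step.

Initialize: items = [2, 6, 6, 4, 7, 2]
Initialize: done = False
Entering loop: for pos in range(len(items) - 1):
After iteration 1: pos = 0, done = False
After iteration 2: pos = 1, done = True
Loop ends.

Final answer: True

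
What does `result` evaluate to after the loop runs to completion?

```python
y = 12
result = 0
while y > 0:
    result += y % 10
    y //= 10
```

Let's trace through this code step by step.

Initialize: y = 12
Initialize: result = 0
Entering loop: while y > 0:
After iteration 1: y = 1, result = 2
After iteration 2: y = 0, result = 3
Loop ends.

Final answer: 3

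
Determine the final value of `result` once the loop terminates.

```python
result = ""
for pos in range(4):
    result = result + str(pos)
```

Let's trace through this code step by step.

Initialize: result = ''
Entering loop: for pos in range(4):
After iteration 1: pos = 0, result = '0'
After iteration 2: pos = 1, result = '01'
After iteration 3: pos = 2, result = '012'
After iteration 4: pos = 3, result = '0123'
Loop ends.

Final answer: '0123'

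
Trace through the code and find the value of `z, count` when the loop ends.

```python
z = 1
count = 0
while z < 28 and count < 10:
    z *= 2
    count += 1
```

Let's trace through this code step by step.

Initialize: z = 1
Initialize: count = 0
Entering loop: while z < 28 and count < 10:
After iteration 1: z = 2, count = 1
After iteration 2: z = 4, count = 2
After iteration 3: z = 8, count = 3
After iteration 4: z = 16, count = 4
After iteration 5: z = 32, count = 5
Loop ends.

Final answer: 32, 5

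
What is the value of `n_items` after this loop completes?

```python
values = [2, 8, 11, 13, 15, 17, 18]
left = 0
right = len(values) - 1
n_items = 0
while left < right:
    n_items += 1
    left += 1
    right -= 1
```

Let's trace through this code step by step.

Initialize: values = [2, 8, 11, 13, 15, 17, 18]
Initialize: left = 0
Initialize: right = 6
Initialize: n_items = 0
Entering loop: while left < right:
After iteration 1: left = 1, right = 5, n_items = 1
After iteration 2: left = 2, right = 4, n_items = 2
After iteration 3: left = 3, right = 3, n_items = 3
Loop ends.

Final answer: 3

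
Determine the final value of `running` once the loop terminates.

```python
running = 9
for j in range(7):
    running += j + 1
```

Let's trace through this code step by step.

Initialize: running = 9
Entering loop: for j in range(7):
After iteration 1: j = 0, running = 10
After iteration 2: j = 1, running = 12
After iteration 3: j = 2, running = 15
After iteration 4: j = 3, running = 19
After iteration 5: j = 4, running = 24
After iteration 6: j = 5, running = 30
After iteration 7: j = 6, running = 37
Loop ends.

Final answer: 37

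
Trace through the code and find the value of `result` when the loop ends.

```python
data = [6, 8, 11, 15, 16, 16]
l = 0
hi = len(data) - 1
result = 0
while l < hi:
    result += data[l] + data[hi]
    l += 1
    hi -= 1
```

Let's trace through this code step by step.

Initialize: data = [6, 8, 11, 15, 16, 16]
Initialize: l = 0
Initialize: hi = 5
Initialize: result = 0
Entering loop: while l < hi:
After iteration 1: l = 1, hi = 4, result = 22
After iteration 2: l = 2, hi = 3, result = 46
After iteration 3: l = 3, hi = 2, result = 72
Loop ends.

Final answer: 72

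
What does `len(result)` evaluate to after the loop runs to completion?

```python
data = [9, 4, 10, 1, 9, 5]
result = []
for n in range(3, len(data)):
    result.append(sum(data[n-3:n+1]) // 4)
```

Let's trace through this code step by step.

Initialize: data = [9, 4, 10, 1, 9, 5]
Initialize: result = []
Entering loop: for n in range(3, len(data)):
After iteration 1: n = 3, result = [6]
After iteration 2: n = 4, result = [6, 6]
After iteration 3: n = 5, result = [6, 6, 6]
Loop ends.
len(result) = 3

Final answer: 3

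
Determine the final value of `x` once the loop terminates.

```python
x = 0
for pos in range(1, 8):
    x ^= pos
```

Let's trace through this code step by step.

Initialize: x = 0
Entering loop: for pos in range(1, 8):
After iteration 1: pos = 1, x = 1
After iteration 2: pos = 2, x = 3
After iteration 3: pos = 3, x = 0
After iteration 4: pos = 4, x = 4
After iteration 5: pos = 5, x = 1
After iteration 6: pos = 6, x = 7
After iteration 7: pos = 7, x = 0
Loop ends.

Final answer: 0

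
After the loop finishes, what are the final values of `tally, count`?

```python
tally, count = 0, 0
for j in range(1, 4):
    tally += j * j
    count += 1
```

Let's trace through this code step by step.

Initialize: tally = 0
Initialize: count = 0
Entering loop: for j in range(1, 4):
After iteration 1: j = 1, tally = 1, count = 1
After iteration 2: j = 2, tally = 5, count = 2
After iteration 3: j = 3, tally = 14, count = 3
Loop ends.

Final answer: 14, 3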